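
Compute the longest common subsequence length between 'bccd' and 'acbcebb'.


DP table for LCS of 'bccd' and 'acbcebb':
       a  c  b  c  e  b  b
    0  0  0  0  0  0  0  0
  b 0  0  0  1  1  1  1  1
  c 0  0  1  1  2  2  2  2
  c 0  0  1  1  2  2  2  2
  d 0  0  1  1  2  2  2  2
LCS: 'bc'
LCS length = 2

2


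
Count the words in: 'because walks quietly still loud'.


Counting words by splitting on spaces:
  Word 1: 'because'
  Word 2: 'walks'
  Word 3: 'quietly'
  Word 4: 'still'
  Word 5: 'loud'
Total words: 5

5


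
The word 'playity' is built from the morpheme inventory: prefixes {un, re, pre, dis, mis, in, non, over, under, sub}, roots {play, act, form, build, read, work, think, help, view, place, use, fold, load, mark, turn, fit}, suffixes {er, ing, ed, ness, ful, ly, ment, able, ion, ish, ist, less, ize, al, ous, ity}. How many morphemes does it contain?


Segmenting 'playity' against the inventory:
  'play' -> root (morpheme 1)
  'ity' -> suffix (morpheme 2)
Total morphemes: 2

2


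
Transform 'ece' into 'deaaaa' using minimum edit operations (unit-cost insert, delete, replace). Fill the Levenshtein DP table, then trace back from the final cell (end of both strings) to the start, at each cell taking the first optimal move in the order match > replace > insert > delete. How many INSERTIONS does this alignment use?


Edit distance = 5. Backtracking from cell (3, 6) with preference match > replace > insert > delete,
then listing the resulting alignment 'ece' -> 'deaaaa' left to right:
  Step 1: insert 'd' [insertion #1]
  Step 2: keep 'e'
  Step 3: insert 'a' [insertion #2]
  Step 4: insert 'a' [insertion #3]
  Step 5: replace c->a
  Step 6: replace e->a
Total insertions: 3

3


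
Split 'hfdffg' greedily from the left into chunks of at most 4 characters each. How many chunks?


'hfdffg' has 6 characters.
Chunking with max size 4:
  Chunk 1: 'hfdf' (positions 0-3)
  Chunk 2: 'fg' (positions 4-5)
Total chunks: ceil(6 / 4) = 2

2


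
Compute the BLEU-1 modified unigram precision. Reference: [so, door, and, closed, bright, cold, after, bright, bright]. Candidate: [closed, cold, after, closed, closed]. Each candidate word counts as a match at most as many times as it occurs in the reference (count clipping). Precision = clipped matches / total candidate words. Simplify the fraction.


Reference word counts: {'after': 1, 'and': 1, 'bright': 3, 'closed': 1, 'cold': 1, 'door': 1, 'so': 1}
Checking each candidate word (with clipping):
  'closed' -> in reference (ref count 1, used 1/1) -> match (matches: 1)
  'cold' -> in reference (ref count 1, used 1/1) -> match (matches: 2)
  'after' -> in reference (ref count 1, used 1/1) -> match (matches: 3)
  'closed' -> ref count 1 already used up (1/1) -> clipped, no match (matches: 3)
  'closed' -> ref count 1 already used up (1/1) -> clipped, no match (matches: 3)
Clipped matches: 3, Candidate length: 5
Precision = 3/5

3/5


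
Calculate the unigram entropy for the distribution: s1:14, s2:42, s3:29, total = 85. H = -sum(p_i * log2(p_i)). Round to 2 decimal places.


Computing entropy H = -sum(p_i * log2(p_i)):
  s1: p = 14/85 = 0.1647, -p*log2(p) = 0.4286
  s2: p = 42/85 = 0.4941, -p*log2(p) = 0.5026
  s3: p = 29/85 = 0.3412, -p*log2(p) = 0.5293
H = sum of terms = 1.4605
Rounded to 2 decimals: 1.46

1.46


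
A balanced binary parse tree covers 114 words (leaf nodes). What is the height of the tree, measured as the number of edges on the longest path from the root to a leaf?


In a balanced binary tree with n leaves the deepest leaf is ceil(log2(n)) edges below the root.
log2(114) = 6.8329
ceil(6.8329) = 7
height (edges) = 7

7


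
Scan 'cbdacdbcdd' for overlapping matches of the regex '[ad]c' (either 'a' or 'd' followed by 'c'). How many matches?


Pattern: [ad]c means either 'a' or 'd' followed by 'c'.
Scanning 'cbdacdbcdd' position-by-position:
  Pos 0: window 'cb' -> no
  Pos 1: window 'bd' -> no
  Pos 2: window 'da' -> no
  Pos 3: window 'ac' -> MATCH
  Pos 4: window 'cd' -> no
  Pos 5: window 'db' -> no
  Pos 6: window 'bc' -> no
  Pos 7: window 'cd' -> no
  Pos 8: window 'dd' -> no
  Pos 9: window 'd' -> no
Total matches: 1

1


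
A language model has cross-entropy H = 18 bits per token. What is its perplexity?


Perplexity formula: PP = 2^H
H = 18
PP = 2^18
PP = 2^18 = 262144

262144


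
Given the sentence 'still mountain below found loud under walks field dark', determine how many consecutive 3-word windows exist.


Word trigrams from [9] words:
  Trigram 1: (still mountain below)
  Trigram 2: (mountain below found)
  Trigram 3: (below found loud)
  Trigram 4: (found loud under)
  Trigram 5: (loud under walks)
  Trigram 6: (under walks field)
  Trigram 7: (walks field dark)
Total word trigrams: 9 - 2 = 7

7


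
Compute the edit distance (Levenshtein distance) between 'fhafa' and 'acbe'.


Building DP table for s1='fhafa' (len 5) and s2='acbe' (len 4):
       a  c  b  e
    0  1  2  3  4
  f 1  1  2  3  4
  h 2  2  2  3  4
  a 3  2  3  3  4
  f 4  3  3  4  4
  a 5  4  4  4  5
Edit distance = dp[5][4] = 5

5


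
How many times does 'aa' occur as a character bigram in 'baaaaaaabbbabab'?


Scanning 'baaaaaaabbbabab' for bigram 'aa':
  Position 0: 'ba' -> no
  Position 1: 'aa' -> MATCH
  Position 2: 'aa' -> MATCH
  Position 3: 'aa' -> MATCH
  Position 4: 'aa' -> MATCH
  Position 5: 'aa' -> MATCH
  Position 6: 'aa' -> MATCH
  Position 7: 'ab' -> no
  Position 8: 'bb' -> no
  Position 9: 'bb' -> no
  Position 10: 'ba' -> no
  Position 11: 'ab' -> no
  Position 12: 'ba' -> no
  Position 13: 'ab' -> no
Total matches: 6

6


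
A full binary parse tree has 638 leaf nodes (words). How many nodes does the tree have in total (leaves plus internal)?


Leaf nodes (terminals): 638
Internal nodes = n - 1 = 638 - 1 = 637
Total = leaves + internal = 638 + 637 = 1275

1275


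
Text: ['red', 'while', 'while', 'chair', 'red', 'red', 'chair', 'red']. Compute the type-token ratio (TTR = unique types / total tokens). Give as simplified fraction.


Tokens: 8
Unique types: ('chair', 'red', 'while') = 3
TTR = 3/8
Already in lowest terms.

3/8


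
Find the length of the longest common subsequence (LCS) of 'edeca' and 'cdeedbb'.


DP table for LCS of 'edeca' and 'cdeedbb':
       c  d  e  e  d  b  b
    0  0  0  0  0  0  0  0
  e 0  0  0  1  1  1  1  1
  d 0  0  1  1  1  2  2  2
  e 0  0  1  2  2  2  2  2
  c 0  1  1  2  2  2  2  2
  a 0  1  1  2  2  2  2  2
LCS: 'ed'
LCS length = 2

2


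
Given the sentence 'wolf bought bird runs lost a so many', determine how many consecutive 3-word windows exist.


Word trigrams from [8] words:
  Trigram 1: (wolf bought bird)
  Trigram 2: (bought bird runs)
  Trigram 3: (bird runs lost)
  Trigram 4: (runs lost a)
  Trigram 5: (lost a so)
  Trigram 6: (a so many)
Total word trigrams: 8 - 2 = 6

6


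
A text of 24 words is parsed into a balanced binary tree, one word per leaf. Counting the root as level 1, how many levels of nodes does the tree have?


In a balanced binary tree with n leaves the deepest leaf is ceil(log2(n)) edges below the root,
so counting node levels inclusive of root and leaves gives ceil(log2(n)) + 1 levels.
log2(24) = 4.5850
ceil(4.5850) = 5
levels = 5 + 1 = 6

6


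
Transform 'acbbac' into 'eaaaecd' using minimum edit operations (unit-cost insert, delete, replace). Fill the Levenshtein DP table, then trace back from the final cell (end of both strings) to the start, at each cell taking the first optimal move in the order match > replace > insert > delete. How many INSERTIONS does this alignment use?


Edit distance = 6. Backtracking from cell (6, 7) with preference match > replace > insert > delete,
then listing the resulting alignment 'acbbac' -> 'eaaaecd' left to right:
  Step 1: insert 'e' [insertion #1]
  Step 2: keep 'a'
  Step 3: replace c->a
  Step 4: replace b->a
  Step 5: replace b->e
  Step 6: replace a->c
  Step 7: replace c->d
Total insertions: 1

1


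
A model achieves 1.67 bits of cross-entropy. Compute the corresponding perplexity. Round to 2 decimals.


Perplexity formula: PP = 2^H
H = 1.67
PP = 2^1.67
Decompose: 2^1.67 = 2^1 * 2^0.67
2^1 = 2, 2^0.67 ~ 1.5910730
PP ~ 2 * 1.5910730 = 3.1821460
Rounded to 2 decimals: 3.18

3.18


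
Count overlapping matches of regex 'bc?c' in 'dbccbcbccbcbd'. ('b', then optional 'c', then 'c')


Pattern: bc?c means 'b', then optional 'c', then 'c'.
Scanning 'dbccbcbccbcbd' position-by-position:
  Pos 0: window 'dbc' -> no
  Pos 1: window 'bcc' -> MATCH
  Pos 2: window 'ccb' -> no
  Pos 3: window 'cbc' -> no
  Pos 4: window 'bcb' -> MATCH
  Pos 5: window 'cbc' -> no
  Pos 6: window 'bcc' -> MATCH
  Pos 7: window 'ccb' -> no
  Pos 8: window 'cbc' -> no
  Pos 9: window 'bcb' -> MATCH
  Pos 10: window 'cbd' -> no
  Pos 11: window 'bd' -> no
  Pos 12: window 'd' -> no
Total matches: 4

4


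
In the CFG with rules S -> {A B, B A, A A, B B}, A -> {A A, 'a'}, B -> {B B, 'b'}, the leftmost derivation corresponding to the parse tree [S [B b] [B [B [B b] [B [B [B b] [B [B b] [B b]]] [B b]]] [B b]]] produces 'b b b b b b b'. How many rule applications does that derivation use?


Every bracketed nonterminal node [X ...] in the tree is produced by exactly one rule application.
Reading the tree off as a leftmost derivation:
  Step 1: S  =>  B B   (applied S -> B B)
  Step 2: B B  =>  b B   (applied B -> b)
  Step 3: b B  =>  b B B   (applied B -> B B)
  Step 4: b B B  =>  b B B B   (applied B -> B B)
  Step 5: b B B B  =>  b b B B   (applied B -> b)
  Step 6: b b B B  =>  b b B B B   (applied B -> B B)
  Step 7: b b B B B  =>  b b B B B B   (applied B -> B B)
  Step 8: b b B B B B  =>  b b b B B B   (applied B -> b)
  Step 9: b b b B B B  =>  b b b B B B B   (applied B -> B B)
  Step 10: b b b B B B B  =>  b b b b B B B   (applied B -> b)
  Step 11: b b b b B B B  =>  b b b b b B B   (applied B -> b)
  Step 12: b b b b b B B  =>  b b b b b b B   (applied B -> b)
  Step 13: b b b b b b B  =>  b b b b b b b   (applied B -> b)
Final yield: b b b b b b b
Total rewrite steps: 13

13


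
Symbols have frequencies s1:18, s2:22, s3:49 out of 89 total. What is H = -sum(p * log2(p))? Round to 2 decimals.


Computing entropy H = -sum(p_i * log2(p_i)):
  s1: p = 18/89 = 0.2022, -p*log2(p) = 0.4663
  s2: p = 22/89 = 0.2472, -p*log2(p) = 0.4984
  s3: p = 49/89 = 0.5506, -p*log2(p) = 0.4740
H = sum of terms = 1.4387
Rounded to 2 decimals: 1.44

1.44


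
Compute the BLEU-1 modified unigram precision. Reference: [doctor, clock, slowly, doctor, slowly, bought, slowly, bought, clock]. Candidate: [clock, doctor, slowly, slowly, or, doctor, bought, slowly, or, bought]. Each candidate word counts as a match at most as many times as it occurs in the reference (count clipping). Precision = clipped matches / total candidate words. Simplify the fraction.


Reference word counts: {'bought': 2, 'clock': 2, 'doctor': 2, 'slowly': 3}
Checking each candidate word (with clipping):
  'clock' -> in reference (ref count 2, used 1/2) -> match (matches: 1)
  'doctor' -> in reference (ref count 2, used 1/2) -> match (matches: 2)
  'slowly' -> in reference (ref count 3, used 1/3) -> match (matches: 3)
  'slowly' -> in reference (ref count 3, used 2/3) -> match (matches: 4)
  'or' -> not in reference -> no match (matches: 4)
  'doctor' -> in reference (ref count 2, used 2/2) -> match (matches: 5)
  'bought' -> in reference (ref count 2, used 1/2) -> match (matches: 6)
  'slowly' -> in reference (ref count 3, used 3/3) -> match (matches: 7)
  'or' -> not in reference -> no match (matches: 7)
  'bought' -> in reference (ref count 2, used 2/2) -> match (matches: 8)
Clipped matches: 8, Candidate length: 10
Precision = 8/10 = 4/5

4/5


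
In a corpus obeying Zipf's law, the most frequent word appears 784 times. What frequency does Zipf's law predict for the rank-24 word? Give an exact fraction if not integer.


Zipf's law: freq(rank) = f1 / rank
f1 = 784, rank = 24
freq = 784 / 24
GCD(784, 24) = 8
Simplified: 98/3

98/3


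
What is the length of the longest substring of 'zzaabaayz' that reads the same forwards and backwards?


Scanning 'zzaabaayz' for palindromic substrings.
Substring at positions 2-6: 'aabaa'.
Check: reverse('aabaa') = 'aabaa' -> palindrome confirmed.
Neighbouring characters ('z' / 'y') break symmetry, so it cannot extend further.
No longer palindromic substring exists; longest length = 5

5


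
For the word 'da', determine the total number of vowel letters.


Scanning each character of 'da':
  Position 1: 'd' -> consonant (running count: 0)
  Position 2: 'a' -> vowel (running count: 1)
Total vowels: 1

1


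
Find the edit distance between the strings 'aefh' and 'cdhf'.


Building DP table for s1='aefh' (len 4) and s2='cdhf' (len 4):
       c  d  h  f
    0  1  2  3  4
  a 1  1  2  3  4
  e 2  2  2  3  4
  f 3  3  3  3  3
  h 4  4  4  3  4
Edit distance = dp[4][4] = 4

4


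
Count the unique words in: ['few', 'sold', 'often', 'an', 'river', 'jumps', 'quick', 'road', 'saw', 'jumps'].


Listing all tokens and tracking unique types:
  Token 1: 'few' -> NEW (unique so far: 1)
  Token 2: 'sold' -> NEW (unique so far: 2)
  Token 3: 'often' -> NEW (unique so far: 3)
  Token 4: 'an' -> NEW (unique so far: 4)
  Token 5: 'river' -> NEW (unique so far: 5)
  Token 6: 'jumps' -> NEW (unique so far: 6)
  Token 7: 'quick' -> NEW (unique so far: 7)
  Token 8: 'road' -> NEW (unique so far: 8)
  Token 9: 'saw' -> NEW (unique so far: 9)
  Token 10: 'jumps' -> duplicate (unique so far: 9)
Unique types: ('an', 'few', 'jumps', 'often', 'quick', 'river', 'road', 'saw', 'sold')
Vocabulary size: 9

9


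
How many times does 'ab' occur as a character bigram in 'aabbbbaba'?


Scanning 'aabbbbaba' for bigram 'ab':
  Position 0: 'aa' -> no
  Position 1: 'ab' -> MATCH
  Position 2: 'bb' -> no
  Position 3: 'bb' -> no
  Position 4: 'bb' -> no
  Position 5: 'ba' -> no
  Position 6: 'ab' -> MATCH
  Position 7: 'ba' -> no
Total matches: 2

2


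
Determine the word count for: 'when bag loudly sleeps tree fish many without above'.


Counting words by splitting on spaces:
  Word 1: 'when'
  Word 2: 'bag'
  Word 3: 'loudly'
  Word 4: 'sleeps'
  Word 5: 'tree'
  Word 6: 'fish'
  Word 7: 'many'
  Word 8: 'without'
  Word 9: 'above'
Total words: 9

9


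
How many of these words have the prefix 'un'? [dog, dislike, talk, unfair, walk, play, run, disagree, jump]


Checking each word for prefix 'un':
  'dog' -> no (count: 0)
  'dislike' -> no (count: 0)
  'talk' -> no (count: 0)
  'unfair' -> YES, starts with 'un' (count: 1)
  'walk' -> no (count: 1)
  'play' -> no (count: 1)
  'run' -> no (count: 1)
  'disagree' -> no (count: 1)
  'jump' -> no (count: 1)
Total with prefix 'un': 1

1


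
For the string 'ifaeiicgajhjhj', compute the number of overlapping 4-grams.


String 'ifaeiicgajhjhj' has length L = 14.
Number of overlapping n-grams = L - n + 1
Substituting: 14 - 4 + 1 = 11

11


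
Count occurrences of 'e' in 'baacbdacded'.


Scanning 'baacbdacded' for 'e':
  Position 9: 'e' -> MATCH (count: 1)
Total occurrences of 'e': 1

1


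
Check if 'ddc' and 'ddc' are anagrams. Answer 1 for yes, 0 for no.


Sort characters of 'ddc': 'cdd'
Sort characters of 'ddc': 'cdd'
Sorted forms match -> they ARE anagrams
Result: 1

1


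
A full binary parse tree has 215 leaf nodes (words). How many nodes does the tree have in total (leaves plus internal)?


Leaf nodes (terminals): 215
Internal nodes = n - 1 = 215 - 1 = 214
Total = leaves + internal = 215 + 214 = 429

429


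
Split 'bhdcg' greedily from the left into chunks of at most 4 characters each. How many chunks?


'bhdcg' has 5 characters.
Chunking with max size 4:
  Chunk 1: 'bhdc' (positions 0-3)
  Chunk 2: 'g' (positions 4-4)
Total chunks: ceil(5 / 4) = 2

2


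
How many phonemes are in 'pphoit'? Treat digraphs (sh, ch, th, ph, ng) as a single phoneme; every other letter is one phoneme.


Parsing 'pphoit' greedily, digraphs first:
  'p' -> consonant phoneme (phonemes so far: 1)
  'ph' -> digraph (1 consonant phoneme) (phonemes so far: 2)
  'o' -> vowel phoneme (phonemes so far: 3)
  'i' -> vowel phoneme (phonemes so far: 4)
  't' -> consonant phoneme (phonemes so far: 5)
Total phonemes: 5

5


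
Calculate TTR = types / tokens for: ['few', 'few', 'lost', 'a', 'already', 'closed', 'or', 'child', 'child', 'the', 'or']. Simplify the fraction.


Tokens: 11
Unique types: ('a', 'already', 'child', 'closed', 'few', 'lost', 'or', 'the') = 8
TTR = 8/11
Already in lowest terms.

8/11


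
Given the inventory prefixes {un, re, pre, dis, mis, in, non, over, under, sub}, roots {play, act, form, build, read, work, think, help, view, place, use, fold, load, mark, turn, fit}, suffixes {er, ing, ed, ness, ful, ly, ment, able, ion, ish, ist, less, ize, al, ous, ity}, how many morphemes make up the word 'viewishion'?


Segmenting 'viewishion' against the inventory:
  'view' -> root (morpheme 1)
  'ish' -> suffix (morpheme 2)
  'ion' -> suffix (morpheme 3)
Total morphemes: 3

3


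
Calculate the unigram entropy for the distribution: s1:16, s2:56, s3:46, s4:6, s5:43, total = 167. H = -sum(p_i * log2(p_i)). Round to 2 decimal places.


Computing entropy H = -sum(p_i * log2(p_i)):
  s1: p = 16/167 = 0.0958, -p*log2(p) = 0.3242
  s2: p = 56/167 = 0.3353, -p*log2(p) = 0.5286
  s3: p = 46/167 = 0.2754, -p*log2(p) = 0.5124
  s4: p = 6/167 = 0.0359, -p*log2(p) = 0.1724
  s5: p = 43/167 = 0.2575, -p*log2(p) = 0.5040
H = sum of terms = 2.0416
Rounded to 2 decimals: 2.04

2.04


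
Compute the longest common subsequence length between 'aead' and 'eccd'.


DP table for LCS of 'aead' and 'eccd':
       e  c  c  d
    0  0  0  0  0
  a 0  0  0  0  0
  e 0  1  1  1  1
  a 0  1  1  1  1
  d 0  1  1  1  2
LCS: 'ed'
LCS length = 2

2


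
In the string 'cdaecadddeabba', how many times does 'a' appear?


Scanning 'cdaecadddeabba' for 'a':
  Position 2: 'a' -> MATCH (count: 1)
  Position 5: 'a' -> MATCH (count: 2)
  Position 10: 'a' -> MATCH (count: 3)
  Position 13: 'a' -> MATCH (count: 4)
Total occurrences of 'a': 4

4


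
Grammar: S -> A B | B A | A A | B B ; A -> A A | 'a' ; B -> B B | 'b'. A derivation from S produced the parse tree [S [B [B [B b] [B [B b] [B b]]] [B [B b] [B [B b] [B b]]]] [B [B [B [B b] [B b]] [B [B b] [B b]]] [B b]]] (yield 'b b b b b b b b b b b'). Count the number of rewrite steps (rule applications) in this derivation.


Every bracketed nonterminal node [X ...] in the tree is produced by exactly one rule application.
Reading the tree off as a leftmost derivation:
  Step 1: S  =>  B B   (applied S -> B B)
  Step 2: B B  =>  B B B   (applied B -> B B)
  Step 3: B B B  =>  B B B B   (applied B -> B B)
  Step 4: B B B B  =>  b B B B   (applied B -> b)
  Step 5: b B B B  =>  b B B B B   (applied B -> B B)
  Step 6: b B B B B  =>  b b B B B   (applied B -> b)
  Step 7: b b B B B  =>  b b b B B   (applied B -> b)
  Step 8: b b b B B  =>  b b b B B B   (applied B -> B B)
  Step 9: b b b B B B  =>  b b b b B B   (applied B -> b)
  Step 10: b b b b B B  =>  b b b b B B B   (applied B -> B B)
  Step 11: b b b b B B B  =>  b b b b b B B   (applied B -> b)
  Step 12: b b b b b B B  =>  b b b b b b B   (applied B -> b)
  Step 13: b b b b b b B  =>  b b b b b b B B   (applied B -> B B)
  Step 14: b b b b b b B B  =>  b b b b b b B B B   (applied B -> B B)
  Step 15: b b b b b b B B B  =>  b b b b b b B B B B   (applied B -> B B)
  Step 16: b b b b b b B B B B  =>  b b b b b b b B B B   (applied B -> b)
  Step 17: b b b b b b b B B B  =>  b b b b b b b b B B   (applied B -> b)
  Step 18: b b b b b b b b B B  =>  b b b b b b b b B B B   (applied B -> B B)
  Step 19: b b b b b b b b B B B  =>  b b b b b b b b b B B   (applied B -> b)
  Step 20: b b b b b b b b b B B  =>  b b b b b b b b b b B   (applied B -> b)
  Step 21: b b b b b b b b b b B  =>  b b b b b b b b b b b   (applied B -> b)
Final yield: b b b b b b b b b b b
Total rewrite steps: 21

21


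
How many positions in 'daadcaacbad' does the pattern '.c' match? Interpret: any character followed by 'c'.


Pattern: .c means any character followed by 'c'.
Scanning 'daadcaacbad' position-by-position:
  Pos 0: window 'da' -> no
  Pos 1: window 'aa' -> no
  Pos 2: window 'ad' -> no
  Pos 3: window 'dc' -> MATCH
  Pos 4: window 'ca' -> no
  Pos 5: window 'aa' -> no
  Pos 6: window 'ac' -> MATCH
  Pos 7: window 'cb' -> no
  Pos 8: window 'ba' -> no
  Pos 9: window 'ad' -> no
  Pos 10: window 'd' -> no
Total matches: 2

2


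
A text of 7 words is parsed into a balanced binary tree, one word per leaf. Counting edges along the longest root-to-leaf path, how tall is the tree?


In a balanced binary tree with n leaves the deepest leaf is ceil(log2(n)) edges below the root.
log2(7) = 2.8074
ceil(2.8074) = 3
height (edges) = 3

3


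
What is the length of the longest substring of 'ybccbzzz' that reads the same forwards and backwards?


Scanning 'ybccbzzz' for palindromic substrings.
Substring at positions 1-4: 'bccb'.
Check: reverse('bccb') = 'bccb' -> palindrome confirmed.
Neighbouring characters ('y' / 'z') break symmetry, so it cannot extend further.
No longer palindromic substring exists; longest length = 4

4


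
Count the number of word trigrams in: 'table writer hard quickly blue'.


Word trigrams from [5] words:
  Trigram 1: (table writer hard)
  Trigram 2: (writer hard quickly)
  Trigram 3: (hard quickly blue)
Total word trigrams: 5 - 2 = 3

3


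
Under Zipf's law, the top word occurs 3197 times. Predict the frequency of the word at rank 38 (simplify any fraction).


Zipf's law: freq(rank) = f1 / rank
f1 = 3197, rank = 38
freq = 3197 / 38
GCD(3197, 38) = 1
Simplified: 3197/38

3197/38


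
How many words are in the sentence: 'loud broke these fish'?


Counting words by splitting on spaces:
  Word 1: 'loud'
  Word 2: 'broke'
  Word 3: 'these'
  Word 4: 'fish'
Total words: 4

4


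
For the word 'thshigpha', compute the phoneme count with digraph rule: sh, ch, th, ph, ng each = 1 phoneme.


Parsing 'thshigpha' greedily, digraphs first:
  'th' -> digraph (1 consonant phoneme) (phonemes so far: 1)
  'sh' -> digraph (1 consonant phoneme) (phonemes so far: 2)
  'i' -> vowel phoneme (phonemes so far: 3)
  'g' -> consonant phoneme (phonemes so far: 4)
  'ph' -> digraph (1 consonant phoneme) (phonemes so far: 5)
  'a' -> vowel phoneme (phonemes so far: 6)
Total phonemes: 6

6


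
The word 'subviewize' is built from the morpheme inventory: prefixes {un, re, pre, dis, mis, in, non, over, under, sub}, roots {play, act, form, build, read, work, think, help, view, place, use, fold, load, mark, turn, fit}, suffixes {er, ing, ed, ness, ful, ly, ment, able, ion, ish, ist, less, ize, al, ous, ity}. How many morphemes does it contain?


Segmenting 'subviewize' against the inventory:
  'sub' -> prefix (morpheme 1)
  'view' -> root (morpheme 2)
  'ize' -> suffix (morpheme 3)
Total morphemes: 3

3


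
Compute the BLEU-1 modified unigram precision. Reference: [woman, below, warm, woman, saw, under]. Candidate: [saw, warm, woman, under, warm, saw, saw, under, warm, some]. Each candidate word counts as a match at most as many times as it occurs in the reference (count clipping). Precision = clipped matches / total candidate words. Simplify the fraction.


Reference word counts: {'below': 1, 'saw': 1, 'under': 1, 'warm': 1, 'woman': 2}
Checking each candidate word (with clipping):
  'saw' -> in reference (ref count 1, used 1/1) -> match (matches: 1)
  'warm' -> in reference (ref count 1, used 1/1) -> match (matches: 2)
  'woman' -> in reference (ref count 2, used 1/2) -> match (matches: 3)
  'under' -> in reference (ref count 1, used 1/1) -> match (matches: 4)
  'warm' -> ref count 1 already used up (1/1) -> clipped, no match (matches: 4)
  'saw' -> ref count 1 already used up (1/1) -> clipped, no match (matches: 4)
  'saw' -> ref count 1 already used up (1/1) -> clipped, no match (matches: 4)
  'under' -> ref count 1 already used up (1/1) -> clipped, no match (matches: 4)
  'warm' -> ref count 1 already used up (1/1) -> clipped, no match (matches: 4)
  'some' -> not in reference -> no match (matches: 4)
Clipped matches: 4, Candidate length: 10
Precision = 4/10 = 2/5

2/5


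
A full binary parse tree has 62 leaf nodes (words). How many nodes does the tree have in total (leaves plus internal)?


Leaf nodes (terminals): 62
Internal nodes = n - 1 = 62 - 1 = 61
Total = leaves + internal = 62 + 61 = 123

123


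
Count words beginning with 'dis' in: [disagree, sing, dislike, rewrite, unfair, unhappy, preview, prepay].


Checking each word for prefix 'dis':
  'disagree' -> YES, starts with 'dis' (count: 1)
  'sing' -> no (count: 1)
  'dislike' -> YES, starts with 'dis' (count: 2)
  'rewrite' -> no (count: 2)
  'unfair' -> no (count: 2)
  'unhappy' -> no (count: 2)
  'preview' -> no (count: 2)
  'prepay' -> no (count: 2)
Total with prefix 'dis': 2

2


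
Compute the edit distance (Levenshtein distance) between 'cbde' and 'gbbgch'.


Building DP table for s1='cbde' (len 4) and s2='gbbgch' (len 6):
       g  b  b  g  c  h
    0  1  2  3  4  5  6
  c 1  1  2  3  4  4  5
  b 2  2  1  2  3  4  5
  d 3  3  2  2  3  4  5
  e 4  4  3  3  3  4  5
Edit distance = dp[4][6] = 5

5


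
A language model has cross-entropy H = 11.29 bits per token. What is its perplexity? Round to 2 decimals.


Perplexity formula: PP = 2^H
H = 11.29
PP = 2^11.29
Decompose: 2^11.29 = 2^11 * 2^0.29
2^11 = 2048, 2^0.29 ~ 1.2226403
PP ~ 2048 * 1.2226403 = 2503.9673344
Rounded to 2 decimals: 2503.97

2503.97


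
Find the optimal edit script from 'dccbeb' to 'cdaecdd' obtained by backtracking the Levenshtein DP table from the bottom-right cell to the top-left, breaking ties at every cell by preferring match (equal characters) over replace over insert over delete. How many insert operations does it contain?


Edit distance = 6. Backtracking from cell (6, 7) with preference match > replace > insert > delete,
then listing the resulting alignment 'dccbeb' -> 'cdaecdd' left to right:
  Step 1: insert 'c' [insertion #1]
  Step 2: keep 'd'
  Step 3: replace c->a
  Step 4: replace c->e
  Step 5: replace b->c
  Step 6: replace e->d
  Step 7: replace b->d
Total insertions: 1

1


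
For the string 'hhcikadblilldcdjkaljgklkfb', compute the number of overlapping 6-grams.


String 'hhcikadblilldcdjkaljgklkfb' has length L = 26.
Number of overlapping n-grams = L - n + 1
Substituting: 26 - 6 + 1 = 21

21


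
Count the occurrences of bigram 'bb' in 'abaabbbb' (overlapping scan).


Scanning 'abaabbbb' for bigram 'bb':
  Position 0: 'ab' -> no
  Position 1: 'ba' -> no
  Position 2: 'aa' -> no
  Position 3: 'ab' -> no
  Position 4: 'bb' -> MATCH
  Position 5: 'bb' -> MATCH
  Position 6: 'bb' -> MATCH
Total matches: 3

3


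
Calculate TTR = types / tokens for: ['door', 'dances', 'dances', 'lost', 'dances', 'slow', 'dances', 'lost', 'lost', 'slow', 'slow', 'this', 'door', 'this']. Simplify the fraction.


Tokens: 14
Unique types: ('dances', 'door', 'lost', 'slow', 'this') = 5
TTR = 5/14
Already in lowest terms.

5/14


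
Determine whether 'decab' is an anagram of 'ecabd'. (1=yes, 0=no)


Sort characters of 'decab': 'abcde'
Sort characters of 'ecabd': 'abcde'
Sorted forms match -> they ARE anagrams
Result: 1

1


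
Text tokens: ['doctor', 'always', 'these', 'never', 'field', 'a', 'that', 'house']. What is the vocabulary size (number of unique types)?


Listing all tokens and tracking unique types:
  Token 1: 'doctor' -> NEW (unique so far: 1)
  Token 2: 'always' -> NEW (unique so far: 2)
  Token 3: 'these' -> NEW (unique so far: 3)
  Token 4: 'never' -> NEW (unique so far: 4)
  Token 5: 'field' -> NEW (unique so far: 5)
  Token 6: 'a' -> NEW (unique so far: 6)
  Token 7: 'that' -> NEW (unique so far: 7)
  Token 8: 'house' -> NEW (unique so far: 8)
Unique types: ('a', 'always', 'doctor', 'field', 'house', 'never', 'that', 'these')
Vocabulary size: 8

8


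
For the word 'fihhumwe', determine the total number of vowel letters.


Scanning each character of 'fihhumwe':
  Position 1: 'f' -> consonant (running count: 0)
  Position 2: 'i' -> vowel (running count: 1)
  Position 3: 'h' -> consonant (running count: 1)
  Position 4: 'h' -> consonant (running count: 1)
  Position 5: 'u' -> vowel (running count: 2)
  Position 6: 'm' -> consonant (running count: 2)
  Position 7: 'w' -> consonant (running count: 2)
  Position 8: 'e' -> vowel (running count: 3)
Total vowels: 3

3


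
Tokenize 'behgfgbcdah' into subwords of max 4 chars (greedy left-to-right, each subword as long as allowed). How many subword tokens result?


'behgfgbcdah' has 11 characters.
Chunking with max size 4:
  Chunk 1: 'behg' (positions 0-3)
  Chunk 2: 'fgbc' (positions 4-7)
  Chunk 3: 'dah' (positions 8-10)
Total chunks: ceil(11 / 4) = 3

3


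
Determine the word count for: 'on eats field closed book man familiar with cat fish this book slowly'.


Counting words by splitting on spaces:
  Word 1: 'on'
  Word 2: 'eats'
  Word 3: 'field'
  Word 4: 'closed'
  Word 5: 'book'
  Word 6: 'man'
  Word 7: 'familiar'
  Word 8: 'with'
  Word 9: 'cat'
  Word 10: 'fish'
  Word 11: 'this'
  Word 12: 'book'
  Word 13: 'slowly'
Total words: 13

13


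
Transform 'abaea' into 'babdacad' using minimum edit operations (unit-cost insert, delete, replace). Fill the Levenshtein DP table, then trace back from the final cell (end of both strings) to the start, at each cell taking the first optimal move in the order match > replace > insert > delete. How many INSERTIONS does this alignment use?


Edit distance = 4. Backtracking from cell (5, 8) with preference match > replace > insert > delete,
then listing the resulting alignment 'abaea' -> 'babdacad' left to right:
  Step 1: insert 'b' [insertion #1]
  Step 2: keep 'a'
  Step 3: keep 'b'
  Step 4: insert 'd' [insertion #2]
  Step 5: keep 'a'
  Step 6: replace e->c
  Step 7: keep 'a'
  Step 8: insert 'd' [insertion #3]
Total insertions: 3

3


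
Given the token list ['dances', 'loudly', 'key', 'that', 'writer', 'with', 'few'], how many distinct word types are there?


Listing all tokens and tracking unique types:
  Token 1: 'dances' -> NEW (unique so far: 1)
  Token 2: 'loudly' -> NEW (unique so far: 2)
  Token 3: 'key' -> NEW (unique so far: 3)
  Token 4: 'that' -> NEW (unique so far: 4)
  Token 5: 'writer' -> NEW (unique so far: 5)
  Token 6: 'with' -> NEW (unique so far: 6)
  Token 7: 'few' -> NEW (unique so far: 7)
Unique types: ('dances', 'few', 'key', 'loudly', 'that', 'with', 'writer')
Vocabulary size: 7

7


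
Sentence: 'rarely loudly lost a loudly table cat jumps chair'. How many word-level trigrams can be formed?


Word trigrams from [9] words:
  Trigram 1: (rarely loudly lost)
  Trigram 2: (loudly lost a)
  Trigram 3: (lost a loudly)
  Trigram 4: (a loudly table)
  Trigram 5: (loudly table cat)
  Trigram 6: (table cat jumps)
  Trigram 7: (cat jumps chair)
Total word trigrams: 9 - 2 = 7

7


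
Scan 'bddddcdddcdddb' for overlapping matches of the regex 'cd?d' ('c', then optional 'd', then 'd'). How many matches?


Pattern: cd?d means 'c', then optional 'd', then 'd'.
Scanning 'bddddcdddcdddb' position-by-position:
  Pos 0: window 'bdd' -> no
  Pos 1: window 'ddd' -> no
  Pos 2: window 'ddd' -> no
  Pos 3: window 'ddc' -> no
  Pos 4: window 'dcd' -> no
  Pos 5: window 'cdd' -> MATCH
  Pos 6: window 'ddd' -> no
  Pos 7: window 'ddc' -> no
  Pos 8: window 'dcd' -> no
  Pos 9: window 'cdd' -> MATCH
  Pos 10: window 'ddd' -> no
  Pos 11: window 'ddb' -> no
  Pos 12: window 'db' -> no
  Pos 13: window 'b' -> no
Total matches: 2

2


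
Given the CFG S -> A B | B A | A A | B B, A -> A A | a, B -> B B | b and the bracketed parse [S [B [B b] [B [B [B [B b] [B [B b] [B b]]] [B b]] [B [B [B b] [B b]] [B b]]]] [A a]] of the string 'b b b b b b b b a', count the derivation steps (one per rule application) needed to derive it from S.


Every bracketed nonterminal node [X ...] in the tree is produced by exactly one rule application.
Reading the tree off as a leftmost derivation:
  Step 1: S  =>  B A   (applied S -> B A)
  Step 2: B A  =>  B B A   (applied B -> B B)
  Step 3: B B A  =>  b B A   (applied B -> b)
  Step 4: b B A  =>  b B B A   (applied B -> B B)
  Step 5: b B B A  =>  b B B B A   (applied B -> B B)
  Step 6: b B B B A  =>  b B B B B A   (applied B -> B B)
  Step 7: b B B B B A  =>  b b B B B A   (applied B -> b)
  Step 8: b b B B B A  =>  b b B B B B A   (applied B -> B B)
  Step 9: b b B B B B A  =>  b b b B B B A   (applied B -> b)
  Step 10: b b b B B B A  =>  b b b b B B A   (applied B -> b)
  Step 11: b b b b B B A  =>  b b b b b B A   (applied B -> b)
  Step 12: b b b b b B A  =>  b b b b b B B A   (applied B -> B B)
  Step 13: b b b b b B B A  =>  b b b b b B B B A   (applied B -> B B)
  Step 14: b b b b b B B B A  =>  b b b b b b B B A   (applied B -> b)
  Step 15: b b b b b b B B A  =>  b b b b b b b B A   (applied B -> b)
  Step 16: b b b b b b b B A  =>  b b b b b b b b A   (applied B -> b)
  Step 17: b b b b b b b b A  =>  b b b b b b b b a   (applied A -> a)
Final yield: b b b b b b b b a
Total rewrite steps: 17

17


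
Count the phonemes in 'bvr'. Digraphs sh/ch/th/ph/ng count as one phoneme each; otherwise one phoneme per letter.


Parsing 'bvr' greedily, digraphs first:
  'b' -> consonant phoneme (phonemes so far: 1)
  'v' -> consonant phoneme (phonemes so far: 2)
  'r' -> consonant phoneme (phonemes so far: 3)
Total phonemes: 3

3


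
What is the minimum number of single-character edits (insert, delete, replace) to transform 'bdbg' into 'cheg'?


Building DP table for s1='bdbg' (len 4) and s2='cheg' (len 4):
       c  h  e  g
    0  1  2  3  4
  b 1  1  2  3  4
  d 2  2  2  3  4
  b 3  3  3  3  4
  g 4  4  4  4  3
Edit distance = dp[4][4] = 3

3


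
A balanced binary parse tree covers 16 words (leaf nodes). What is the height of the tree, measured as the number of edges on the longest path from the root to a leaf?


In a balanced binary tree with n leaves the deepest leaf is ceil(log2(n)) edges below the root.
log2(16) = 4.0000
ceil(4.0000) = 4
height (edges) = 4

4


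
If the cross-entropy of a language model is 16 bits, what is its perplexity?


Perplexity formula: PP = 2^H
H = 16
PP = 2^16
PP = 2^16 = 65536

65536


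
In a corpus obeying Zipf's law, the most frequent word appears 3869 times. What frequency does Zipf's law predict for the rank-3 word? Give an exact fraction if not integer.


Zipf's law: freq(rank) = f1 / rank
f1 = 3869, rank = 3
freq = 3869 / 3
GCD(3869, 3) = 1
Simplified: 3869/3

3869/3


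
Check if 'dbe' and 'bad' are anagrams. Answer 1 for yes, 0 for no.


Sort characters of 'dbe': 'bde'
Sort characters of 'bad': 'abd'
Sorted forms differ -> they are NOT anagrams
Result: 0

0


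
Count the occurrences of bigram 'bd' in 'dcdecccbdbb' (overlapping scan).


Scanning 'dcdecccbdbb' for bigram 'bd':
  Position 0: 'dc' -> no
  Position 1: 'cd' -> no
  Position 2: 'de' -> no
  Position 3: 'ec' -> no
  Position 4: 'cc' -> no
  Position 5: 'cc' -> no
  Position 6: 'cb' -> no
  Position 7: 'bd' -> MATCH
  Position 8: 'db' -> no
  Position 9: 'bb' -> no
Total matches: 1

1


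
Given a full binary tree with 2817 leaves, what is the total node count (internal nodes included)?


Leaf nodes (terminals): 2817
Internal nodes = n - 1 = 2817 - 1 = 2816
Total = leaves + internal = 2817 + 2816 = 5633

5633


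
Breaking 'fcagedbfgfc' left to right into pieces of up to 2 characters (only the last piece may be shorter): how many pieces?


'fcagedbfgfc' has 11 characters.
Chunking with max size 2:
  Chunk 1: 'fc' (positions 0-1)
  Chunk 2: 'ag' (positions 2-3)
  Chunk 3: 'ed' (positions 4-5)
  Chunk 4: 'bf' (positions 6-7)
  Chunk 5: 'gf' (positions 8-9)
  Chunk 6: 'c' (positions 10-10)
Total chunks: ceil(11 / 2) = 6

6


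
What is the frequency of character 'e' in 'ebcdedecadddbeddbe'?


Scanning 'ebcdedecadddbeddbe' for 'e':
  Position 0: 'e' -> MATCH (count: 1)
  Position 4: 'e' -> MATCH (count: 2)
  Position 6: 'e' -> MATCH (count: 3)
  Position 13: 'e' -> MATCH (count: 4)
  Position 17: 'e' -> MATCH (count: 5)
Total occurrences of 'e': 5

5


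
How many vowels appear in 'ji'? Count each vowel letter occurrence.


Scanning each character of 'ji':
  Position 1: 'j' -> consonant (running count: 0)
  Position 2: 'i' -> vowel (running count: 1)
Total vowels: 1

1


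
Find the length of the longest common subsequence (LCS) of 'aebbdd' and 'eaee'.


DP table for LCS of 'aebbdd' and 'eaee':
       e  a  e  e
    0  0  0  0  0
  a 0  0  1  1  1
  e 0  1  1  2  2
  b 0  1  1  2  2
  b 0  1  1  2  2
  d 0  1  1  2  2
  d 0  1  1  2  2
LCS: 'ae'
LCS length = 2

2


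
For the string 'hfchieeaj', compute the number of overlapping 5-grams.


String 'hfchieeaj' has length L = 9.
Number of overlapping n-grams = L - n + 1
Substituting: 9 - 5 + 1 = 5

5


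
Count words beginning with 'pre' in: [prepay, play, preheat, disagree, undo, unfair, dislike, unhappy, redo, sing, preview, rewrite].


Checking each word for prefix 'pre':
  'prepay' -> YES, starts with 'pre' (count: 1)
  'play' -> no (count: 1)
  'preheat' -> YES, starts with 'pre' (count: 2)
  'disagree' -> no (count: 2)
  'undo' -> no (count: 2)
  'unfair' -> no (count: 2)
  'dislike' -> no (count: 2)
  'unhappy' -> no (count: 2)
  'redo' -> no (count: 2)
  'sing' -> no (count: 2)
  'preview' -> YES, starts with 'pre' (count: 3)
  'rewrite' -> no (count: 3)
Total with prefix 'pre': 3

3


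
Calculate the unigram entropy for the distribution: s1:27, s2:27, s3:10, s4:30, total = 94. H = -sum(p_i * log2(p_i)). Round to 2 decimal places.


Computing entropy H = -sum(p_i * log2(p_i)):
  s1: p = 27/94 = 0.2872, -p*log2(p) = 0.5169
  s2: p = 27/94 = 0.2872, -p*log2(p) = 0.5169
  s3: p = 10/94 = 0.1064, -p*log2(p) = 0.3439
  s4: p = 30/94 = 0.3191, -p*log2(p) = 0.5259
H = sum of terms = 1.9036
Rounded to 2 decimals: 1.90

1.90


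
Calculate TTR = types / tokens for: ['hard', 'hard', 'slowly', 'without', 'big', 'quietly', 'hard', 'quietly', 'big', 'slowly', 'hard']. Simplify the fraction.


Tokens: 11
Unique types: ('big', 'hard', 'quietly', 'slowly', 'without') = 5
TTR = 5/11
Already in lowest terms.

5/11


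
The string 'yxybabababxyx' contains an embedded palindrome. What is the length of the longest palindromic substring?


Scanning 'yxybabababxyx' for palindromic substrings.
Substring at positions 3-9: 'bababab'.
Check: reverse('bababab') = 'bababab' -> palindrome confirmed.
Neighbouring characters ('y' / 'x') break symmetry, so it cannot extend further.
No longer palindromic substring exists; longest length = 7

7


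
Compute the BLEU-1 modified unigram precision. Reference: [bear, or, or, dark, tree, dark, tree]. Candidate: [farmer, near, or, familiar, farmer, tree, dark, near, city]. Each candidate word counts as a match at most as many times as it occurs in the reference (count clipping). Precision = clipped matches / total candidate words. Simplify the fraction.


Reference word counts: {'bear': 1, 'dark': 2, 'or': 2, 'tree': 2}
Checking each candidate word (with clipping):
  'farmer' -> not in reference -> no match (matches: 0)
  'near' -> not in reference -> no match (matches: 0)
  'or' -> in reference (ref count 2, used 1/2) -> match (matches: 1)
  'familiar' -> not in reference -> no match (matches: 1)
  'farmer' -> not in reference -> no match (matches: 1)
  'tree' -> in reference (ref count 2, used 1/2) -> match (matches: 2)
  'dark' -> in reference (ref count 2, used 1/2) -> match (matches: 3)
  'near' -> not in reference -> no match (matches: 3)
  'city' -> not in reference -> no match (matches: 3)
Clipped matches: 3, Candidate length: 9
Precision = 3/9 = 1/3

1/3


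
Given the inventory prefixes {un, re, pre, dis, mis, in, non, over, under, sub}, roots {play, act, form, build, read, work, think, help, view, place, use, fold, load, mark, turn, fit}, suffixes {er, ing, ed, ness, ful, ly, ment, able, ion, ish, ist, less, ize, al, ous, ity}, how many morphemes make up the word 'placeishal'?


Segmenting 'placeishal' against the inventory:
  'place' -> root (morpheme 1)
  'ish' -> suffix (morpheme 2)
  'al' -> suffix (morpheme 3)
Total morphemes: 3

3
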